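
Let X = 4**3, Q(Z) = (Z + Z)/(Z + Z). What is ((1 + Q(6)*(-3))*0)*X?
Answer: 0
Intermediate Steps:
Q(Z) = 1 (Q(Z) = (2*Z)/((2*Z)) = (2*Z)*(1/(2*Z)) = 1)
X = 64
((1 + Q(6)*(-3))*0)*X = ((1 + 1*(-3))*0)*64 = ((1 - 3)*0)*64 = -2*0*64 = 0*64 = 0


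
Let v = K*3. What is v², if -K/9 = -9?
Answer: 59049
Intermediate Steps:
K = 81 (K = -9*(-9) = 81)
v = 243 (v = 81*3 = 243)
v² = 243² = 59049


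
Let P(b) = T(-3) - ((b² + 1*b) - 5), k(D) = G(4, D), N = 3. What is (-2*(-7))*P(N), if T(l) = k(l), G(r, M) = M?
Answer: -140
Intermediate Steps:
k(D) = D
T(l) = l
P(b) = 2 - b - b² (P(b) = -3 - ((b² + 1*b) - 5) = -3 - ((b² + b) - 5) = -3 - ((b + b²) - 5) = -3 - (-5 + b + b²) = -3 + (5 - b - b²) = 2 - b - b²)
(-2*(-7))*P(N) = (-2*(-7))*(2 - 1*3 - 1*3²) = 14*(2 - 3 - 1*9) = 14*(2 - 3 - 9) = 14*(-10) = -140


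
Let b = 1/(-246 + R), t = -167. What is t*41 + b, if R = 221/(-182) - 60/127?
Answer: -3015331567/440387 ≈ -6847.0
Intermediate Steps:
R = -2999/1778 (R = 221*(-1/182) - 60*1/127 = -17/14 - 60/127 = -2999/1778 ≈ -1.6867)
b = -1778/440387 (b = 1/(-246 - 2999/1778) = 1/(-440387/1778) = -1778/440387 ≈ -0.0040374)
t*41 + b = -167*41 - 1778/440387 = -6847 - 1778/440387 = -3015331567/440387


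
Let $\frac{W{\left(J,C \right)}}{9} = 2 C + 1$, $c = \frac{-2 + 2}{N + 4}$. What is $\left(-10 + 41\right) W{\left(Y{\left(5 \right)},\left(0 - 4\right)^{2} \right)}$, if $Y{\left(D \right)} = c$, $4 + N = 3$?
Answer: $9207$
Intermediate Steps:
$N = -1$ ($N = -4 + 3 = -1$)
$c = 0$ ($c = \frac{-2 + 2}{-1 + 4} = \frac{0}{3} = 0 \cdot \frac{1}{3} = 0$)
$Y{\left(D \right)} = 0$
$W{\left(J,C \right)} = 9 + 18 C$ ($W{\left(J,C \right)} = 9 \left(2 C + 1\right) = 9 \left(1 + 2 C\right) = 9 + 18 C$)
$\left(-10 + 41\right) W{\left(Y{\left(5 \right)},\left(0 - 4\right)^{2} \right)} = \left(-10 + 41\right) \left(9 + 18 \left(0 - 4\right)^{2}\right) = 31 \left(9 + 18 \left(-4\right)^{2}\right) = 31 \left(9 + 18 \cdot 16\right) = 31 \left(9 + 288\right) = 31 \cdot 297 = 9207$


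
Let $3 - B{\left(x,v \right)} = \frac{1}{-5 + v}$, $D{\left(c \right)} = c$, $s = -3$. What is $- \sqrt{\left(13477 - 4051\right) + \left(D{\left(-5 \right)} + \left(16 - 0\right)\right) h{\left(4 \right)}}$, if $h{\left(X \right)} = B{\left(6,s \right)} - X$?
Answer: $- \frac{\sqrt{150662}}{4} \approx -97.038$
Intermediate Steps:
$B{\left(x,v \right)} = 3 - \frac{1}{-5 + v}$
$h{\left(X \right)} = \frac{25}{8} - X$ ($h{\left(X \right)} = \frac{-16 + 3 \left(-3\right)}{-5 - 3} - X = \frac{-16 - 9}{-8} - X = \left(- \frac{1}{8}\right) \left(-25\right) - X = \frac{25}{8} - X$)
$- \sqrt{\left(13477 - 4051\right) + \left(D{\left(-5 \right)} + \left(16 - 0\right)\right) h{\left(4 \right)}} = - \sqrt{\left(13477 - 4051\right) + \left(-5 + \left(16 - 0\right)\right) \left(\frac{25}{8} - 4\right)} = - \sqrt{9426 + \left(-5 + \left(16 + 0\right)\right) \left(\frac{25}{8} - 4\right)} = - \sqrt{9426 + \left(-5 + 16\right) \left(- \frac{7}{8}\right)} = - \sqrt{9426 + 11 \left(- \frac{7}{8}\right)} = - \sqrt{9426 - \frac{77}{8}} = - \sqrt{\frac{75331}{8}} = - \frac{\sqrt{150662}}{4}$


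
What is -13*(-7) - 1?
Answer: 90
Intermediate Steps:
-13*(-7) - 1 = 91 - 1 = 90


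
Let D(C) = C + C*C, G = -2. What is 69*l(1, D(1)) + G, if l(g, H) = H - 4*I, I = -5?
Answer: 1516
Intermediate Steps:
D(C) = C + C²
l(g, H) = 20 + H (l(g, H) = H - 4*(-5) = H + 20 = 20 + H)
69*l(1, D(1)) + G = 69*(20 + 1*(1 + 1)) - 2 = 69*(20 + 1*2) - 2 = 69*(20 + 2) - 2 = 69*22 - 2 = 1518 - 2 = 1516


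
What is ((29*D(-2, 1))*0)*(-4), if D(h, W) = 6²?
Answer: 0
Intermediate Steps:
D(h, W) = 36
((29*D(-2, 1))*0)*(-4) = ((29*36)*0)*(-4) = (1044*0)*(-4) = 0*(-4) = 0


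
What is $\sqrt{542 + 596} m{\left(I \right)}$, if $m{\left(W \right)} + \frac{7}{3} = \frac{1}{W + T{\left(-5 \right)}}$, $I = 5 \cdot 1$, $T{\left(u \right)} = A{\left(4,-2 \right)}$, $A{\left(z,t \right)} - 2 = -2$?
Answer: $- \frac{32 \sqrt{1138}}{15} \approx -71.966$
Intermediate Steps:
$A{\left(z,t \right)} = 0$ ($A{\left(z,t \right)} = 2 - 2 = 0$)
$T{\left(u \right)} = 0$
$I = 5$
$m{\left(W \right)} = - \frac{7}{3} + \frac{1}{W}$ ($m{\left(W \right)} = - \frac{7}{3} + \frac{1}{W + 0} = - \frac{7}{3} + \frac{1}{W}$)
$\sqrt{542 + 596} m{\left(I \right)} = \sqrt{542 + 596} \left(- \frac{7}{3} + \frac{1}{5}\right) = \sqrt{1138} \left(- \frac{7}{3} + \frac{1}{5}\right) = \sqrt{1138} \left(- \frac{32}{15}\right) = - \frac{32 \sqrt{1138}}{15}$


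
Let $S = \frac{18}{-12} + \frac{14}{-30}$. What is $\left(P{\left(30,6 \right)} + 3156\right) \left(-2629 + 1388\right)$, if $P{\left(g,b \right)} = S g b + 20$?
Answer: $-3502102$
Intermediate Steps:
$S = - \frac{59}{30}$ ($S = 18 \left(- \frac{1}{12}\right) + 14 \left(- \frac{1}{30}\right) = - \frac{3}{2} - \frac{7}{15} = - \frac{59}{30} \approx -1.9667$)
$P{\left(g,b \right)} = 20 - \frac{59 b g}{30}$ ($P{\left(g,b \right)} = - \frac{59 g}{30} b + 20 = - \frac{59 b g}{30} + 20 = 20 - \frac{59 b g}{30}$)
$\left(P{\left(30,6 \right)} + 3156\right) \left(-2629 + 1388\right) = \left(\left(20 - \frac{59}{5} \cdot 30\right) + 3156\right) \left(-2629 + 1388\right) = \left(\left(20 - 354\right) + 3156\right) \left(-1241\right) = \left(-334 + 3156\right) \left(-1241\right) = 2822 \left(-1241\right) = -3502102$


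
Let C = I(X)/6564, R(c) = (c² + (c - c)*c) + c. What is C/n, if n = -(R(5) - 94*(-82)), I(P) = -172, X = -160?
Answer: 43/12698058 ≈ 3.3863e-6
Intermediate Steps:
R(c) = c + c² (R(c) = (c² + 0*c) + c = (c² + 0) + c = c² + c = c + c²)
C = -43/1641 (C = -172/6564 = -172*1/6564 = -43/1641 ≈ -0.026204)
n = -7738 (n = -(5*(1 + 5) - 94*(-82)) = -(5*6 + 7708) = -(30 + 7708) = -1*7738 = -7738)
C/n = -43/1641/(-7738) = -43/1641*(-1/7738) = 43/12698058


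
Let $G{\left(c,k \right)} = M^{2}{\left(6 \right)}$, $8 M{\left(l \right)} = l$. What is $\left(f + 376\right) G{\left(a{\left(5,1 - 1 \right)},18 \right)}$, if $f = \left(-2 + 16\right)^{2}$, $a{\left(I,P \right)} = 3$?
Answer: $\frac{1287}{4} \approx 321.75$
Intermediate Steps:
$M{\left(l \right)} = \frac{l}{8}$
$G{\left(c,k \right)} = \frac{9}{16}$ ($G{\left(c,k \right)} = \left(\frac{1}{8} \cdot 6\right)^{2} = \left(\frac{3}{4}\right)^{2} = \frac{9}{16}$)
$f = 196$ ($f = 14^{2} = 196$)
$\left(f + 376\right) G{\left(a{\left(5,1 - 1 \right)},18 \right)} = \left(196 + 376\right) \frac{9}{16} = 572 \cdot \frac{9}{16} = \frac{1287}{4}$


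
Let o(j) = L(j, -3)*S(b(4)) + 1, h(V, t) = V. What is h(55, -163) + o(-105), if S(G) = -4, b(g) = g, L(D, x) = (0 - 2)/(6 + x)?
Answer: 176/3 ≈ 58.667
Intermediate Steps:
L(D, x) = -2/(6 + x)
o(j) = 11/3 (o(j) = -2/(6 - 3)*(-4) + 1 = -2/3*(-4) + 1 = -2*⅓*(-4) + 1 = -⅔*(-4) + 1 = 8/3 + 1 = 11/3)
h(55, -163) + o(-105) = 55 + 11/3 = 176/3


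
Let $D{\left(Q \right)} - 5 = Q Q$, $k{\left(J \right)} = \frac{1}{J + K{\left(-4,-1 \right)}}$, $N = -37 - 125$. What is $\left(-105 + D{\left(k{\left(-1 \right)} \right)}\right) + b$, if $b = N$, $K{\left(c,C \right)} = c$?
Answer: $- \frac{6549}{25} \approx -261.96$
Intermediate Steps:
$N = -162$
$k{\left(J \right)} = \frac{1}{-4 + J}$ ($k{\left(J \right)} = \frac{1}{J - 4} = \frac{1}{-4 + J}$)
$D{\left(Q \right)} = 5 + Q^{2}$ ($D{\left(Q \right)} = 5 + Q Q = 5 + Q^{2}$)
$b = -162$
$\left(-105 + D{\left(k{\left(-1 \right)} \right)}\right) + b = \left(-105 + \left(5 + \left(\frac{1}{-4 - 1}\right)^{2}\right)\right) - 162 = \left(-105 + \left(5 + \left(\frac{1}{-5}\right)^{2}\right)\right) - 162 = \left(-105 + \left(5 + \left(- \frac{1}{5}\right)^{2}\right)\right) - 162 = \left(-105 + \left(5 + \frac{1}{25}\right)\right) - 162 = \left(-105 + \frac{126}{25}\right) - 162 = - \frac{2499}{25} - 162 = - \frac{6549}{25}$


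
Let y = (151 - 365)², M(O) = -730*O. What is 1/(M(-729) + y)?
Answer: 1/577966 ≈ 1.7302e-6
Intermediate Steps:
y = 45796 (y = (-214)² = 45796)
1/(M(-729) + y) = 1/(-730*(-729) + 45796) = 1/(532170 + 45796) = 1/577966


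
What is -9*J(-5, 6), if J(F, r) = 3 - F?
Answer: -72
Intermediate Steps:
-9*J(-5, 6) = -9*(3 - 1*(-5)) = -9*(3 + 5) = -9*8 = -72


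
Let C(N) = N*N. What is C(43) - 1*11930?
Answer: -10081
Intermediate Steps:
C(N) = N²
C(43) - 1*11930 = 43² - 1*11930 = 1849 - 11930 = -10081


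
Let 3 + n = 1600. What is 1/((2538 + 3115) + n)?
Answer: 1/7250 ≈ 0.00013793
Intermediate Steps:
n = 1597 (n = -3 + 1600 = 1597)
1/((2538 + 3115) + n) = 1/((2538 + 3115) + 1597) = 1/(5653 + 1597) = 1/7250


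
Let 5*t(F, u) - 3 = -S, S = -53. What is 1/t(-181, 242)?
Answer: 5/56 ≈ 0.089286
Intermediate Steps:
t(F, u) = 56/5 (t(F, u) = ⅗ + (-1*(-53))/5 = ⅗ + (⅕)*53 = ⅗ + 53/5 = 56/5)
1/t(-181, 242) = 1/(56/5) = 5/56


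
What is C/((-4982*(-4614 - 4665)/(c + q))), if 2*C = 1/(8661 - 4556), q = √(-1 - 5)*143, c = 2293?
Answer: 2293/379531699380 + 143*I*√6/379531699380 ≈ 6.0417e-9 + 9.2292e-10*I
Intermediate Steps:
q = 143*I*√6 (q = √(-6)*143 = (I*√6)*143 = 143*I*√6 ≈ 350.28*I)
C = 1/8210 (C = 1/(2*(8661 - 4556)) = (½)/4105 = (½)*(1/4105) = 1/8210 ≈ 0.00012180)
C/((-4982*(-4614 - 4665)/(c + q))) = 1/(8210*((-4982*(-4614 - 4665)/(2293 + 143*I*√6)))) = 1/(8210*((-4982*(-9279/(2293 + 143*I*√6))))) = 1/(8210*((-4982/(-2293/9279 - 143*I*√6/9279)))) = (2293/46227978 + 143*I*√6/46227978)/8210 = 2293/379531699380 + 143*I*√6/379531699380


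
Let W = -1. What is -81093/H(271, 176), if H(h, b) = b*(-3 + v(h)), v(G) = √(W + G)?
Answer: -27031/5104 - 27031*√30/5104 ≈ -34.304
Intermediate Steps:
v(G) = √(-1 + G)
H(h, b) = b*(-3 + √(-1 + h))
-81093/H(271, 176) = -81093*1/(176*(-3 + √(-1 + 271))) = -81093*1/(176*(-3 + √270)) = -81093*1/(176*(-3 + 3*√30)) = -81093/(-528 + 528*√30)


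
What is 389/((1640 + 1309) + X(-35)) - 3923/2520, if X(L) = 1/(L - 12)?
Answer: -248831243/174638520 ≈ -1.4248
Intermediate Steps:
X(L) = 1/(-12 + L)
389/((1640 + 1309) + X(-35)) - 3923/2520 = 389/((1640 + 1309) + 1/(-12 - 35)) - 3923/2520 = 389/(2949 + 1/(-47)) - 3923*1/2520 = 389/(2949 - 1/47) - 3923/2520 = 389/(138602/47) - 3923/2520 = 389*(47/138602) - 3923/2520 = 18283/138602 - 3923/2520 = -248831243/174638520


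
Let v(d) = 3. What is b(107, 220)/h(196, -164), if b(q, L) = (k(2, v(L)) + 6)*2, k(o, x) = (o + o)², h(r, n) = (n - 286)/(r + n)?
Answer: -704/225 ≈ -3.1289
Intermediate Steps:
h(r, n) = (-286 + n)/(n + r)
k(o, x) = 4*o² (k(o, x) = (2*o)² = 4*o²)
b(q, L) = 44 (b(q, L) = (4*2² + 6)*2 = (4*4 + 6)*2 = (16 + 6)*2 = 22*2 = 44)
b(107, 220)/h(196, -164) = 44/(((-286 - 164)/(-164 + 196))) = 44/((-450/32)) = 44/(((1/32)*(-450))) = 44/(-225/16) = 44*(-16/225) = -704/225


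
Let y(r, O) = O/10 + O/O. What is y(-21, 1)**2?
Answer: 121/100 ≈ 1.2100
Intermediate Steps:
y(r, O) = 1 + O/10 (y(r, O) = O*(1/10) + 1 = O/10 + 1 = 1 + O/10)
y(-21, 1)**2 = (1 + (1/10)*1)**2 = (1 + 1/10)**2 = (11/10)**2 = 121/100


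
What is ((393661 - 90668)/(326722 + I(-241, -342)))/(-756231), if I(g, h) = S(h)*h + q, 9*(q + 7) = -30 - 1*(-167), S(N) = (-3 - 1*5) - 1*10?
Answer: -908979/755216642152 ≈ -1.2036e-6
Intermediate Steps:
S(N) = -18 (S(N) = (-3 - 5) - 10 = -8 - 10 = -18)
q = 74/9 (q = -7 + (-30 - 1*(-167))/9 = -7 + (-30 + 167)/9 = -7 + (⅑)*137 = -7 + 137/9 = 74/9 ≈ 8.2222)
I(g, h) = 74/9 - 18*h (I(g, h) = -18*h + 74/9 = 74/9 - 18*h)
((393661 - 90668)/(326722 + I(-241, -342)))/(-756231) = ((393661 - 90668)/(326722 + (74/9 - 18*(-342))))/(-756231) = (302993/(326722 + (74/9 + 6156)))*(-1/756231) = (302993/(326722 + 55478/9))*(-1/756231) = (302993/(2995976/9))*(-1/756231) = (302993*(9/2995976))*(-1/756231) = (2726937/2995976)*(-1/756231) = -908979/755216642152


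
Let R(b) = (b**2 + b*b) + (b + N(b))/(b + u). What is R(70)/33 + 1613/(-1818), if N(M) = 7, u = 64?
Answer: 198367075/669933 ≈ 296.10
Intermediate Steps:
R(b) = 2*b**2 + (7 + b)/(64 + b) (R(b) = (b**2 + b*b) + (b + 7)/(b + 64) = (b**2 + b**2) + (7 + b)/(64 + b) = 2*b**2 + (7 + b)/(64 + b))
R(70)/33 + 1613/(-1818) = ((7 + 70 + 2*70**3 + 128*70**2)/(64 + 70))/33 + 1613/(-1818) = ((7 + 70 + 2*343000 + 128*4900)/134)*(1/33) + 1613*(-1/1818) = ((7 + 70 + 686000 + 627200)/134)*(1/33) - 1613/1818 = ((1/134)*1313277)*(1/33) - 1613/1818 = (1313277/134)*(1/33) - 1613/1818 = 437759/1474 - 1613/1818 = 198367075/669933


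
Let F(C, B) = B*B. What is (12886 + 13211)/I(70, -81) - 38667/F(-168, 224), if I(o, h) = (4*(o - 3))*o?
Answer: 10429467/16808960 ≈ 0.62047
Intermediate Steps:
I(o, h) = o*(-12 + 4*o) (I(o, h) = (4*(-3 + o))*o = (-12 + 4*o)*o = o*(-12 + 4*o))
F(C, B) = B**2
(12886 + 13211)/I(70, -81) - 38667/F(-168, 224) = (12886 + 13211)/((4*70*(-3 + 70))) - 38667/(224**2) = 26097/((4*70*67)) - 38667/50176 = 26097/18760 - 38667*1/50176 = 26097*(1/18760) - 38667/50176 = 26097/18760 - 38667/50176 = 10429467/16808960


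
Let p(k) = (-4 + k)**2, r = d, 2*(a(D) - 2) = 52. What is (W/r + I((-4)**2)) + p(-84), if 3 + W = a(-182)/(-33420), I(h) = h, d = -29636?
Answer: 480361039468/61902195 ≈ 7760.0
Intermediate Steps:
a(D) = 28 (a(D) = 2 + (1/2)*52 = 2 + 26 = 28)
r = -29636
W = -25072/8355 (W = -3 + 28/(-33420) = -3 + 28*(-1/33420) = -3 - 7/8355 = -25072/8355 ≈ -3.0008)
(W/r + I((-4)**2)) + p(-84) = (-25072/8355/(-29636) + (-4)**2) + (-4 - 84)**2 = (-25072/8355*(-1/29636) + 16) + (-88)**2 = (6268/61902195 + 16) + 7744 = 990441388/61902195 + 7744 = 480361039468/61902195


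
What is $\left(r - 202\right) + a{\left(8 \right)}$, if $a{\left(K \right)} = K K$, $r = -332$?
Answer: $-470$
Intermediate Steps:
$a{\left(K \right)} = K^{2}$
$\left(r - 202\right) + a{\left(8 \right)} = \left(-332 - 202\right) + 8^{2} = -534 + 64 = -470$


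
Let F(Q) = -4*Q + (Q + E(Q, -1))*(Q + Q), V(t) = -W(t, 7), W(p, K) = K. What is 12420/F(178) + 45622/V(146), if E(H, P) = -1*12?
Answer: -665876977/102172 ≈ -6517.2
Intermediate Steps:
E(H, P) = -12
V(t) = -7 (V(t) = -1*7 = -7)
F(Q) = -4*Q + 2*Q*(-12 + Q) (F(Q) = -4*Q + (Q - 12)*(Q + Q) = -4*Q + (-12 + Q)*(2*Q) = -4*Q + 2*Q*(-12 + Q))
12420/F(178) + 45622/V(146) = 12420/((2*178*(-14 + 178))) + 45622/(-7) = 12420/((2*178*164)) + 45622*(-⅐) = 12420/58384 - 45622/7 = 12420*(1/58384) - 45622/7 = 3105/14596 - 45622/7 = -665876977/102172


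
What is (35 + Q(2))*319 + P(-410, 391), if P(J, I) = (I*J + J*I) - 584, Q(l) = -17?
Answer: -315462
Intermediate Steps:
P(J, I) = -584 + 2*I*J (P(J, I) = (I*J + I*J) - 584 = 2*I*J - 584 = -584 + 2*I*J)
(35 + Q(2))*319 + P(-410, 391) = (35 - 17)*319 + (-584 + 2*391*(-410)) = 18*319 + (-584 - 320620) = 5742 - 321204 = -315462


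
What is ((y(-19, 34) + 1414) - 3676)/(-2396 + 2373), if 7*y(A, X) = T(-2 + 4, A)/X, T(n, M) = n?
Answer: 269177/2737 ≈ 98.347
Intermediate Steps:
y(A, X) = 2/(7*X) (y(A, X) = ((-2 + 4)/X)/7 = (2/X)/7 = 2/(7*X))
((y(-19, 34) + 1414) - 3676)/(-2396 + 2373) = (((2/7)/34 + 1414) - 3676)/(-2396 + 2373) = (((2/7)*(1/34) + 1414) - 3676)/(-23) = ((1/119 + 1414) - 3676)*(-1/23) = (168267/119 - 3676)*(-1/23) = -269177/119*(-1/23) = 269177/2737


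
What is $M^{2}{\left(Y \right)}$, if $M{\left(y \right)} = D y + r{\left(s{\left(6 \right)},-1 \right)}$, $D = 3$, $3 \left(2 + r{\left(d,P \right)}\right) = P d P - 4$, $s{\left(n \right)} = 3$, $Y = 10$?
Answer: $\frac{6889}{9} \approx 765.44$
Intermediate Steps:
$r{\left(d,P \right)} = - \frac{10}{3} + \frac{d P^{2}}{3}$ ($r{\left(d,P \right)} = -2 + \frac{P d P - 4}{3} = -2 + \frac{d P^{2} - 4}{3} = -2 + \frac{-4 + d P^{2}}{3} = -2 + \left(- \frac{4}{3} + \frac{d P^{2}}{3}\right) = - \frac{10}{3} + \frac{d P^{2}}{3}$)
$M{\left(y \right)} = - \frac{7}{3} + 3 y$ ($M{\left(y \right)} = 3 y - \left(\frac{10}{3} - \left(-1\right)^{2}\right) = 3 y - \left(\frac{10}{3} - 1\right) = 3 y + \left(- \frac{10}{3} + 1\right) = 3 y - \frac{7}{3} = - \frac{7}{3} + 3 y$)
$M^{2}{\left(Y \right)} = \left(- \frac{7}{3} + 3 \cdot 10\right)^{2} = \left(- \frac{7}{3} + 30\right)^{2} = \left(\frac{83}{3}\right)^{2} = \frac{6889}{9}$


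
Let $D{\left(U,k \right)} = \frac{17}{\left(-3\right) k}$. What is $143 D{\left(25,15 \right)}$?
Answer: $- \frac{2431}{45} \approx -54.022$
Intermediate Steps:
$D{\left(U,k \right)} = - \frac{17}{3 k}$ ($D{\left(U,k \right)} = 17 \left(- \frac{1}{3 k}\right) = - \frac{17}{3 k}$)
$143 D{\left(25,15 \right)} = 143 \left(- \frac{17}{3 \cdot 15}\right) = 143 \left(\left(- \frac{17}{3}\right) \frac{1}{15}\right) = 143 \left(- \frac{17}{45}\right) = - \frac{2431}{45}$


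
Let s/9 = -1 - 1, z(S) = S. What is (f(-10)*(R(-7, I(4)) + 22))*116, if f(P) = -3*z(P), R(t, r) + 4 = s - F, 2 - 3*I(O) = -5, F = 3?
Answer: -10440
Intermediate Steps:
I(O) = 7/3 (I(O) = ⅔ - ⅓*(-5) = ⅔ + 5/3 = 7/3)
s = -18 (s = 9*(-1 - 1) = 9*(-2) = -18)
R(t, r) = -25 (R(t, r) = -4 + (-18 - 1*3) = -4 + (-18 - 3) = -4 - 21 = -25)
f(P) = -3*P
(f(-10)*(R(-7, I(4)) + 22))*116 = ((-3*(-10))*(-25 + 22))*116 = (30*(-3))*116 = -90*116 = -10440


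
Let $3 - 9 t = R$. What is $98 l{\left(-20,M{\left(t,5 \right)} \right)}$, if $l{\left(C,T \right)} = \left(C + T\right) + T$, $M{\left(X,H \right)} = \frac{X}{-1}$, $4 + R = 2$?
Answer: $- \frac{18620}{9} \approx -2068.9$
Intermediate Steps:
$R = -2$ ($R = -4 + 2 = -2$)
$t = \frac{5}{9}$ ($t = \frac{1}{3} - - \frac{2}{9} = \frac{1}{3} + \frac{2}{9} = \frac{5}{9} \approx 0.55556$)
$M{\left(X,H \right)} = - X$ ($M{\left(X,H \right)} = X \left(-1\right) = - X$)
$l{\left(C,T \right)} = C + 2 T$
$98 l{\left(-20,M{\left(t,5 \right)} \right)} = 98 \left(-20 + 2 \left(\left(-1\right) \frac{5}{9}\right)\right) = 98 \left(-20 + 2 \left(- \frac{5}{9}\right)\right) = 98 \left(-20 - \frac{10}{9}\right) = 98 \left(- \frac{190}{9}\right) = - \frac{18620}{9}$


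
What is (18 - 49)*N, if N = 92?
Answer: -2852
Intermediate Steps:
(18 - 49)*N = (18 - 49)*92 = -31*92 = -2852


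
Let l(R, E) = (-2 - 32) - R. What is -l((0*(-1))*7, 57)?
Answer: 34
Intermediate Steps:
l(R, E) = -34 - R
-l((0*(-1))*7, 57) = -(-34 - 0*(-1)*7) = -(-34 - 0*7) = -(-34 - 1*0) = -(-34 + 0) = -1*(-34) = 34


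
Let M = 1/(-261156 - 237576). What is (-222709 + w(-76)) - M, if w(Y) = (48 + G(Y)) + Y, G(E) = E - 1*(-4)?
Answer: -111121978187/498732 ≈ -2.2281e+5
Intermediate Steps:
G(E) = 4 + E (G(E) = E + 4 = 4 + E)
w(Y) = 52 + 2*Y (w(Y) = (48 + (4 + Y)) + Y = (52 + Y) + Y = 52 + 2*Y)
M = -1/498732 (M = 1/(-498732) = -1/498732 ≈ -2.0051e-6)
(-222709 + w(-76)) - M = (-222709 + (52 + 2*(-76))) - 1*(-1/498732) = (-222709 + (52 - 152)) + 1/498732 = (-222709 - 100) + 1/498732 = -222809 + 1/498732 = -111121978187/498732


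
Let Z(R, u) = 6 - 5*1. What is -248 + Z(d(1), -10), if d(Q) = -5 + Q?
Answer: -247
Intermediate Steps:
Z(R, u) = 1 (Z(R, u) = 6 - 5 = 1)
-248 + Z(d(1), -10) = -248 + 1 = -247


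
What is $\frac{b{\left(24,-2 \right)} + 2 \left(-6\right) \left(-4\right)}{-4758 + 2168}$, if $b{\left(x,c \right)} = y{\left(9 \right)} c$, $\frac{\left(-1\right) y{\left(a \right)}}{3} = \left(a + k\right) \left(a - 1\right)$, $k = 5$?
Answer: $- \frac{72}{259} \approx -0.27799$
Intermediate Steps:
$y{\left(a \right)} = - 3 \left(-1 + a\right) \left(5 + a\right)$ ($y{\left(a \right)} = - 3 \left(a + 5\right) \left(a - 1\right) = - 3 \left(5 + a\right) \left(-1 + a\right) = - 3 \left(-1 + a\right) \left(5 + a\right)$)
$b{\left(x,c \right)} = - 336 c$ ($b{\left(x,c \right)} = \left(15 - 108 - 3 \cdot 9^{2}\right) c = \left(15 - 108 - 243\right) c = - 336 c$)
$\frac{b{\left(24,-2 \right)} + 2 \left(-6\right) \left(-4\right)}{-4758 + 2168} = \frac{\left(-336\right) \left(-2\right) + 2 \left(-6\right) \left(-4\right)}{-4758 + 2168} = \frac{672 - -48}{-2590} = \left(672 + 48\right) \left(- \frac{1}{2590}\right) = 720 \left(- \frac{1}{2590}\right) = - \frac{72}{259}$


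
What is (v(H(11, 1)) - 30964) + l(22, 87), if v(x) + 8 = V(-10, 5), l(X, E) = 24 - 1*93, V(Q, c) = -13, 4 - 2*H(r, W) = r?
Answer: -31054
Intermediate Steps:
H(r, W) = 2 - r/2
l(X, E) = -69 (l(X, E) = 24 - 93 = -69)
v(x) = -21 (v(x) = -8 - 13 = -21)
(v(H(11, 1)) - 30964) + l(22, 87) = (-21 - 30964) - 69 = -30985 - 69 = -31054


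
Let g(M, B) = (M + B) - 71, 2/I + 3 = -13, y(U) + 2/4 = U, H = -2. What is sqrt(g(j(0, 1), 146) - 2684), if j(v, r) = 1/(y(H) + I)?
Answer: I*sqrt(1150737)/21 ≈ 51.082*I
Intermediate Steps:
y(U) = -1/2 + U
I = -1/8 (I = 2/(-3 - 13) = 2/(-16) = 2*(-1/16) = -1/8 ≈ -0.12500)
j(v, r) = -8/21 (j(v, r) = 1/((-1/2 - 2) - 1/8) = 1/(-5/2 - 1/8) = 1/(-21/8) = -8/21)
g(M, B) = -71 + B + M (g(M, B) = (B + M) - 71 = -71 + B + M)
sqrt(g(j(0, 1), 146) - 2684) = sqrt((-71 + 146 - 8/21) - 2684) = sqrt(1567/21 - 2684) = sqrt(-54797/21) = I*sqrt(1150737)/21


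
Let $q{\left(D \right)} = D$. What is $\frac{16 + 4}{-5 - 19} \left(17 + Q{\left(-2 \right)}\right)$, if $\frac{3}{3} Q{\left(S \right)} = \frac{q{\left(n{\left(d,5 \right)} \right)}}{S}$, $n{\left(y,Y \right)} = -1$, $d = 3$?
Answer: $- \frac{175}{12} \approx -14.583$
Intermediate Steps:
$Q{\left(S \right)} = - \frac{1}{S}$
$\frac{16 + 4}{-5 - 19} \left(17 + Q{\left(-2 \right)}\right) = \frac{16 + 4}{-5 - 19} \left(17 - \frac{1}{-2}\right) = \frac{20}{-24} \left(17 - - \frac{1}{2}\right) = 20 \left(- \frac{1}{24}\right) \left(17 + \frac{1}{2}\right) = \left(- \frac{5}{6}\right) \frac{35}{2} = - \frac{175}{12}$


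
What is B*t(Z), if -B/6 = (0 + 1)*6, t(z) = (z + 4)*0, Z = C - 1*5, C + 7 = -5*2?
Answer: 0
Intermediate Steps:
C = -17 (C = -7 - 5*2 = -7 - 10 = -17)
Z = -22 (Z = -17 - 1*5 = -17 - 5 = -22)
t(z) = 0 (t(z) = (4 + z)*0 = 0)
B = -36 (B = -6*(0 + 1)*6 = -6*6 = -36)
B*t(Z) = -36*0 = 0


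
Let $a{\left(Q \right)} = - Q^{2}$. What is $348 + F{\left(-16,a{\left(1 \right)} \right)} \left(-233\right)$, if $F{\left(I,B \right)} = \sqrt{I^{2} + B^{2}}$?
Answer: $348 - 233 \sqrt{257} \approx -3387.3$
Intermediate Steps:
$F{\left(I,B \right)} = \sqrt{B^{2} + I^{2}}$
$348 + F{\left(-16,a{\left(1 \right)} \right)} \left(-233\right) = 348 + \sqrt{\left(- 1^{2}\right)^{2} + \left(-16\right)^{2}} \left(-233\right) = 348 + \sqrt{\left(\left(-1\right) 1\right)^{2} + 256} \left(-233\right) = 348 + \sqrt{\left(-1\right)^{2} + 256} \left(-233\right) = 348 + \sqrt{1 + 256} \left(-233\right) = 348 + \sqrt{257} \left(-233\right) = 348 - 233 \sqrt{257}$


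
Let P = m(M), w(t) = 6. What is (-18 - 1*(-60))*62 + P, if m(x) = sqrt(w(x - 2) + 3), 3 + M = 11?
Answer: 2607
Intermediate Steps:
M = 8 (M = -3 + 11 = 8)
m(x) = 3 (m(x) = sqrt(6 + 3) = sqrt(9) = 3)
P = 3
(-18 - 1*(-60))*62 + P = (-18 - 1*(-60))*62 + 3 = (-18 + 60)*62 + 3 = 42*62 + 3 = 2604 + 3 = 2607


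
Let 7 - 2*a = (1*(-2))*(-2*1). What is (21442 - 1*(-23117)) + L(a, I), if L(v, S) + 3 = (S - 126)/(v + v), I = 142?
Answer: 133684/3 ≈ 44561.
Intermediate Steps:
a = 3/2 (a = 7/2 - 1*(-2)*(-2*1)/2 = 7/2 - (-1)*(-2) = 7/2 - ½*4 = 7/2 - 2 = 3/2 ≈ 1.5000)
L(v, S) = -3 + (-126 + S)/(2*v) (L(v, S) = -3 + (S - 126)/(v + v) = -3 + (-126 + S)/((2*v)) = -3 + (-126 + S)*(1/(2*v)) = -3 + (-126 + S)/(2*v))
(21442 - 1*(-23117)) + L(a, I) = (21442 - 1*(-23117)) + (-126 + 142 - 6*3/2)/(2*(3/2)) = (21442 + 23117) + (½)*(⅔)*(-126 + 142 - 9) = 44559 + (½)*(⅔)*7 = 44559 + 7/3 = 133684/3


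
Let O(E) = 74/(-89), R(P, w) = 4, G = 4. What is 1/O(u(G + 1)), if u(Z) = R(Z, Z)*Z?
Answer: -89/74 ≈ -1.2027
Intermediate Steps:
u(Z) = 4*Z
O(E) = -74/89 (O(E) = 74*(-1/89) = -74/89)
1/O(u(G + 1)) = 1/(-74/89) = -89/74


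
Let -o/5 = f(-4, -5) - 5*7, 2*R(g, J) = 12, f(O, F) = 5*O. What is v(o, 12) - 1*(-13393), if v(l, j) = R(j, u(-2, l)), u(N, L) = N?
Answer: 13399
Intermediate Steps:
R(g, J) = 6 (R(g, J) = (½)*12 = 6)
o = 275 (o = -5*(5*(-4) - 5*7) = -5*(-20 - 35) = -5*(-55) = 275)
v(l, j) = 6
v(o, 12) - 1*(-13393) = 6 - 1*(-13393) = 6 + 13393 = 13399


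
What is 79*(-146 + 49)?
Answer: -7663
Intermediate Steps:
79*(-146 + 49) = 79*(-97) = -7663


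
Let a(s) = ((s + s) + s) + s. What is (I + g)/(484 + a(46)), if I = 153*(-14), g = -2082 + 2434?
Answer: -895/334 ≈ -2.6796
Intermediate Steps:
g = 352
I = -2142
a(s) = 4*s (a(s) = (2*s + s) + s = 3*s + s = 4*s)
(I + g)/(484 + a(46)) = (-2142 + 352)/(484 + 4*46) = -1790/(484 + 184) = -1790/668 = -1790*1/668 = -895/334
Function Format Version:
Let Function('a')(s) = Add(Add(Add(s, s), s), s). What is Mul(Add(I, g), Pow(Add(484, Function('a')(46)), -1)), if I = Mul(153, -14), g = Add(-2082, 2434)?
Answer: Rational(-895, 334) ≈ -2.6796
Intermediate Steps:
g = 352
I = -2142
Function('a')(s) = Mul(4, s) (Function('a')(s) = Add(Add(Mul(2, s), s), s) = Add(Mul(3, s), s) = Mul(4, s))
Mul(Add(I, g), Pow(Add(484, Function('a')(46)), -1)) = Mul(Add(-2142, 352), Pow(Add(484, Mul(4, 46)), -1)) = Mul(-1790, Pow(Add(484, 184), -1)) = Mul(-1790, Pow(668, -1)) = Mul(-1790, Rational(1, 668)) = Rational(-895, 334)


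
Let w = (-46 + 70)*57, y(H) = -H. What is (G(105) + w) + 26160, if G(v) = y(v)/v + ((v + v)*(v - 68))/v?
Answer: 27601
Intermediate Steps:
G(v) = -137 + 2*v (G(v) = (-v)/v + ((v + v)*(v - 68))/v = -1 + ((2*v)*(-68 + v))/v = -1 + (2*v*(-68 + v))/v = -1 + (-136 + 2*v) = -137 + 2*v)
w = 1368 (w = 24*57 = 1368)
(G(105) + w) + 26160 = ((-137 + 2*105) + 1368) + 26160 = ((-137 + 210) + 1368) + 26160 = (73 + 1368) + 26160 = 1441 + 26160 = 27601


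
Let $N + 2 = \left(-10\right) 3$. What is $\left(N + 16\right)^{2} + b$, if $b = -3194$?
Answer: $-2938$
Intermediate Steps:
$N = -32$ ($N = -2 - 30 = -32$)
$\left(N + 16\right)^{2} + b = \left(-32 + 16\right)^{2} - 3194 = \left(-16\right)^{2} - 3194 = 256 - 3194 = -2938$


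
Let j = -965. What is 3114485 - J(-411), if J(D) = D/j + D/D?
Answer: 3005476649/965 ≈ 3.1145e+6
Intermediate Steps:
J(D) = 1 - D/965 (J(D) = D/(-965) + D/D = D*(-1/965) + 1 = -D/965 + 1 = 1 - D/965)
3114485 - J(-411) = 3114485 - (1 - 1/965*(-411)) = 3114485 - (1 + 411/965) = 3114485 - 1*1376/965 = 3114485 - 1376/965 = 3005476649/965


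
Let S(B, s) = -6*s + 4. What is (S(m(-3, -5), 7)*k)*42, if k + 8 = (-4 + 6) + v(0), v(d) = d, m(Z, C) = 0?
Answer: 9576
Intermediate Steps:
S(B, s) = 4 - 6*s
k = -6 (k = -8 + ((-4 + 6) + 0) = -8 + (2 + 0) = -8 + 2 = -6)
(S(m(-3, -5), 7)*k)*42 = ((4 - 6*7)*(-6))*42 = ((4 - 42)*(-6))*42 = -38*(-6)*42 = 228*42 = 9576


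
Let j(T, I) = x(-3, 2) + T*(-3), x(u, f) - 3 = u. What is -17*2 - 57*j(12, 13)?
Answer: 2018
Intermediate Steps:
x(u, f) = 3 + u
j(T, I) = -3*T (j(T, I) = (3 - 3) + T*(-3) = 0 - 3*T = -3*T)
-17*2 - 57*j(12, 13) = -17*2 - (-171)*12 = -34 - 57*(-36) = -34 + 2052 = 2018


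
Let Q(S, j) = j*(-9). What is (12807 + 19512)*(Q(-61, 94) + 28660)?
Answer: 898920666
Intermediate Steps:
Q(S, j) = -9*j
(12807 + 19512)*(Q(-61, 94) + 28660) = (12807 + 19512)*(-9*94 + 28660) = 32319*(-846 + 28660) = 32319*27814 = 898920666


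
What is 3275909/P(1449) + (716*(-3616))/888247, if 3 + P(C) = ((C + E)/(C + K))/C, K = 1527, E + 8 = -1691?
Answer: -6273906678961601392/5745591077867 ≈ -1.0920e+6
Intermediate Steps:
E = -1699 (E = -8 - 1691 = -1699)
P(C) = -3 + (-1699 + C)/(C*(1527 + C)) (P(C) = -3 + ((C - 1699)/(C + 1527))/C = -3 + ((-1699 + C)/(1527 + C))/C = -3 + (-1699 + C)/(C*(1527 + C)))
3275909/P(1449) + (716*(-3616))/888247 = 3275909/(((-1699 - 4580*1449 - 3*1449**2)/(1449*(1527 + 1449)))) + (716*(-3616))/888247 = 3275909/(((1/1449)*(-1699 - 6636420 - 3*2099601)/2976)) - 2589056*1/888247 = 3275909/(((1/1449)*(1/2976)*(-1699 - 6636420 - 6298803))) - 2589056/888247 = 3275909/(((1/1449)*(1/2976)*(-12936922))) - 2589056/888247 = 3275909/(-6468461/2156112) - 2589056/888247 = 3275909*(-2156112/6468461) - 2589056/888247 = -7063226705808/6468461 - 2589056/888247 = -6273906678961601392/5745591077867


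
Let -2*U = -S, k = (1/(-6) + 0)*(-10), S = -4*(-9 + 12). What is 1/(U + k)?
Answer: -3/13 ≈ -0.23077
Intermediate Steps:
S = -12 (S = -4*3 = -12)
k = 5/3 (k = (-⅙ + 0)*(-10) = -⅙*(-10) = 5/3 ≈ 1.6667)
U = -6 (U = -(-1)*(-12)/2 = -½*12 = -6)
1/(U + k) = 1/(-6 + 5/3) = 1/(-13/3) = -3/13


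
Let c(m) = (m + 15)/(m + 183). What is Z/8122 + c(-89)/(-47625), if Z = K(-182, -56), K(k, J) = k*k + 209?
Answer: 74612054389/18180081750 ≈ 4.1041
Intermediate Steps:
K(k, J) = 209 + k² (K(k, J) = k² + 209 = 209 + k²)
Z = 33333 (Z = 209 + (-182)² = 209 + 33124 = 33333)
c(m) = (15 + m)/(183 + m)
Z/8122 + c(-89)/(-47625) = 33333/8122 + ((15 - 89)/(183 - 89))/(-47625) = 33333*(1/8122) + (-74/94)*(-1/47625) = 33333/8122 + ((1/94)*(-74))*(-1/47625) = 33333/8122 - 37/47*(-1/47625) = 33333/8122 + 37/2238375 = 74612054389/18180081750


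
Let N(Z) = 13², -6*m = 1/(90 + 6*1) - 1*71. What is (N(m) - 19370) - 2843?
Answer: -22044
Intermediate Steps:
m = 6815/576 (m = -(1/(90 + 6*1) - 1*71)/6 = -(1/(90 + 6) - 71)/6 = -(1/96 - 71)/6 = -⅙*(-6815/96) = 6815/576 ≈ 11.832)
N(Z) = 169
(N(m) - 19370) - 2843 = (169 - 19370) - 2843 = -19201 - 2843 = -22044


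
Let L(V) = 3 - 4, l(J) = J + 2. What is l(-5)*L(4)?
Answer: 3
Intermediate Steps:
l(J) = 2 + J
L(V) = -1
l(-5)*L(4) = (2 - 5)*(-1) = -3*(-1) = 3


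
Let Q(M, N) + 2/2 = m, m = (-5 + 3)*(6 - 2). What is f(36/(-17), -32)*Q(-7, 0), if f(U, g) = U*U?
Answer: -11664/289 ≈ -40.360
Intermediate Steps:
m = -8 (m = -2*4 = -8)
Q(M, N) = -9 (Q(M, N) = -1 - 8 = -9)
f(U, g) = U²
f(36/(-17), -32)*Q(-7, 0) = (36/(-17))²*(-9) = (36*(-1/17))²*(-9) = (-36/17)²*(-9) = (1296/289)*(-9) = -11664/289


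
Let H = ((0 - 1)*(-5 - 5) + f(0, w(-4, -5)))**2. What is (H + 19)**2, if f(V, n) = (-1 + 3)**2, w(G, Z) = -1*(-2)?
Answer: 46225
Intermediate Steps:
w(G, Z) = 2
f(V, n) = 4 (f(V, n) = 2**2 = 4)
H = 196 (H = ((0 - 1)*(-5 - 5) + 4)**2 = (-1*(-10) + 4)**2 = (10 + 4)**2 = 14**2 = 196)
(H + 19)**2 = (196 + 19)**2 = 215**2 = 46225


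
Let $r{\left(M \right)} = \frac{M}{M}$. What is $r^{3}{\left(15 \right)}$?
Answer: $1$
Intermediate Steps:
$r{\left(M \right)} = 1$
$r^{3}{\left(15 \right)} = 1^{3} = 1$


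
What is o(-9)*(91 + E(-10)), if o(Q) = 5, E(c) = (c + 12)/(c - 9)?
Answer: 8635/19 ≈ 454.47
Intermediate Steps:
E(c) = (12 + c)/(-9 + c)
o(-9)*(91 + E(-10)) = 5*(91 + (12 - 10)/(-9 - 10)) = 5*(91 + 2/(-19)) = 5*(91 - 1/19*2) = 5*(91 - 2/19) = 5*(1727/19) = 8635/19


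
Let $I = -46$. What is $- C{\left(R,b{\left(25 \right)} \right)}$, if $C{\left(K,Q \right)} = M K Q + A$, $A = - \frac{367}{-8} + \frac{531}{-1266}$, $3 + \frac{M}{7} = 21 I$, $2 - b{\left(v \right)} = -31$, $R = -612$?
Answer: $- \frac{231238298713}{1688} \approx -1.3699 \cdot 10^{8}$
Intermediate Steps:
$b{\left(v \right)} = 33$ ($b{\left(v \right)} = 2 - -31 = 2 + 31 = 33$)
$M = -6783$ ($M = -21 + 7 \cdot 21 \left(-46\right) = -21 + 7 \left(-966\right) = -21 - 6762 = -6783$)
$A = \frac{76729}{1688}$ ($A = \left(-367\right) \left(- \frac{1}{8}\right) + 531 \left(- \frac{1}{1266}\right) = \frac{367}{8} - \frac{177}{422} = \frac{76729}{1688} \approx 45.456$)
$C{\left(K,Q \right)} = \frac{76729}{1688} - 6783 K Q$ ($C{\left(K,Q \right)} = - 6783 K Q + \frac{76729}{1688} = \frac{76729}{1688} - 6783 K Q$)
$- C{\left(R,b{\left(25 \right)} \right)} = - (\frac{76729}{1688} - \left(-4151196\right) 33) = - (\frac{76729}{1688} + 136989468) = \left(-1\right) \frac{231238298713}{1688} = - \frac{231238298713}{1688}$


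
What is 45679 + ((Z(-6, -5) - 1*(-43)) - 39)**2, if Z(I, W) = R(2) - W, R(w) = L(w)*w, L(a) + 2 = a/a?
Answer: 45728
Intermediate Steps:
L(a) = -1 (L(a) = -2 + a/a = -2 + 1 = -1)
R(w) = -w
Z(I, W) = -2 - W (Z(I, W) = -1*2 - W = -2 - W)
45679 + ((Z(-6, -5) - 1*(-43)) - 39)**2 = 45679 + (((-2 - 1*(-5)) - 1*(-43)) - 39)**2 = 45679 + (((-2 + 5) + 43) - 39)**2 = 45679 + ((3 + 43) - 39)**2 = 45679 + (46 - 39)**2 = 45679 + 7**2 = 45679 + 49 = 45728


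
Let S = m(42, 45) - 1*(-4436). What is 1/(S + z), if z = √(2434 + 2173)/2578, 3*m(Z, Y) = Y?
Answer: 29581719884/131668235199077 - 2578*√4607/131668235199077 ≈ 0.00022467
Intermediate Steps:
m(Z, Y) = Y/3
S = 4451 (S = (⅓)*45 - 1*(-4436) = 15 + 4436 = 4451)
z = √4607/2578 (z = √4607*(1/2578) = √4607/2578 ≈ 0.026329)
1/(S + z) = 1/(4451 + √4607/2578)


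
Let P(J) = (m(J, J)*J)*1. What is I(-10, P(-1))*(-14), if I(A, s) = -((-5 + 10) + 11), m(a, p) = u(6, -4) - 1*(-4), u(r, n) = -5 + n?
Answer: 224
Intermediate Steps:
m(a, p) = -5 (m(a, p) = (-5 - 4) - 1*(-4) = -9 + 4 = -5)
P(J) = -5*J (P(J) = -5*J*1 = -5*J)
I(A, s) = -16 (I(A, s) = -(5 + 11) = -1*16 = -16)
I(-10, P(-1))*(-14) = -16*(-14) = 224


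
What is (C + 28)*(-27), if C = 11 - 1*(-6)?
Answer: -1215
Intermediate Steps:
C = 17 (C = 11 + 6 = 17)
(C + 28)*(-27) = (17 + 28)*(-27) = 45*(-27) = -1215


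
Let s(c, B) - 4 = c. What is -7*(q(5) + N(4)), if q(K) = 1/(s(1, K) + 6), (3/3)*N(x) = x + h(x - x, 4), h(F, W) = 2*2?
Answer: -623/11 ≈ -56.636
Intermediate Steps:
s(c, B) = 4 + c
h(F, W) = 4
N(x) = 4 + x (N(x) = x + 4 = 4 + x)
q(K) = 1/11 (q(K) = 1/((4 + 1) + 6) = 1/(5 + 6) = 1/11)
-7*(q(5) + N(4)) = -7*(1/11 + (4 + 4)) = -7*(1/11 + 8) = -7*89/11 = -623/11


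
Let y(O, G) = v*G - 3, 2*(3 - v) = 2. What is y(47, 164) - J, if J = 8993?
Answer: -8668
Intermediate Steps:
v = 2 (v = 3 - ½*2 = 3 - 1 = 2)
y(O, G) = -3 + 2*G (y(O, G) = 2*G - 3 = -3 + 2*G)
y(47, 164) - J = (-3 + 2*164) - 1*8993 = (-3 + 328) - 8993 = 325 - 8993 = -8668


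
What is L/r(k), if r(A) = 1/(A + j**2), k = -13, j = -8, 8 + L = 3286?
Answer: 167178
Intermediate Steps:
L = 3278 (L = -8 + 3286 = 3278)
r(A) = 1/(64 + A) (r(A) = 1/(A + (-8)**2) = 1/(A + 64) = 1/(64 + A))
L/r(k) = 3278/(1/(64 - 13)) = 3278/(1/51) = 3278*51 = 167178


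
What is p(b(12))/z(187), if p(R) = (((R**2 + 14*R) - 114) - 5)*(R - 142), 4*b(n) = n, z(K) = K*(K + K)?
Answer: 278/2057 ≈ 0.13515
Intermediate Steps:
z(K) = 2*K**2 (z(K) = K*(2*K) = 2*K**2)
b(n) = n/4
p(R) = (-142 + R)*(-119 + R**2 + 14*R) (p(R) = ((-114 + R**2 + 14*R) - 5)*(-142 + R) = (-119 + R**2 + 14*R)*(-142 + R) = (-142 + R)*(-119 + R**2 + 14*R))
p(b(12))/z(187) = (16898 + ((1/4)*12)**3 - 2107*12/4 - 128*((1/4)*12)**2)/((2*187**2)) = (16898 + 3**3 - 2107*3 - 128*3**2)/((2*34969)) = (16898 + 27 - 6321 - 128*9)/69938 = (16898 + 27 - 6321 - 1152)*(1/69938) = 9452*(1/69938) = 278/2057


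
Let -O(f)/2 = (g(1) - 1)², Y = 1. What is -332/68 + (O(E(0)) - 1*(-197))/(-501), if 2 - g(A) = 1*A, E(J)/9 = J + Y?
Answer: -44932/8517 ≈ -5.2756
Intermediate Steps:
E(J) = 9 + 9*J (E(J) = 9*(J + 1) = 9*(1 + J) = 9 + 9*J)
g(A) = 2 - A
O(f) = 0 (O(f) = -2*((2 - 1*1) - 1)² = -2*((2 - 1) - 1)² = -2*(1 - 1)² = -2*0² = -2*0 = 0)
-332/68 + (O(E(0)) - 1*(-197))/(-501) = -332/68 + (0 - 1*(-197))/(-501) = -332*1/68 + (0 + 197)*(-1/501) = -83/17 + 197*(-1/501) = -83/17 - 197/501 = -44932/8517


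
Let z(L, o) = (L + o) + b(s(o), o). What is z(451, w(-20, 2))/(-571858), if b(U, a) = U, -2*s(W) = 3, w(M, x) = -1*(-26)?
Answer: -951/1143716 ≈ -0.00083150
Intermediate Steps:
w(M, x) = 26
s(W) = -3/2 (s(W) = -½*3 = -3/2)
z(L, o) = -3/2 + L + o (z(L, o) = (L + o) - 3/2 = -3/2 + L + o)
z(451, w(-20, 2))/(-571858) = (-3/2 + 451 + 26)/(-571858) = (951/2)*(-1/571858) = -951/1143716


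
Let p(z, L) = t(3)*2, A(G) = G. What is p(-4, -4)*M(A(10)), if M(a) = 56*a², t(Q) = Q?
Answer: 33600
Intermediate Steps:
p(z, L) = 6 (p(z, L) = 3*2 = 6)
p(-4, -4)*M(A(10)) = 6*(56*10²) = 6*(56*100) = 6*5600 = 33600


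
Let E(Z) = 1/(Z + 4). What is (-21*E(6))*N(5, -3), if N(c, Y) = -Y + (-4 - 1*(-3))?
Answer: -21/5 ≈ -4.2000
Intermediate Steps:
E(Z) = 1/(4 + Z)
N(c, Y) = -1 - Y (N(c, Y) = -Y + (-4 + 3) = -Y - 1 = -1 - Y)
(-21*E(6))*N(5, -3) = (-21/(4 + 6))*(-1 - 1*(-3)) = (-21/10)*(-1 + 3) = -21*⅒*2 = -21/10*2 = -21/5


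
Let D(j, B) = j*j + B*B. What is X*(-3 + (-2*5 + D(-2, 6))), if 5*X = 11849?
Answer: 319923/5 ≈ 63985.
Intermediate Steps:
X = 11849/5 (X = (⅕)*11849 = 11849/5 ≈ 2369.8)
D(j, B) = B² + j² (D(j, B) = j² + B² = B² + j²)
X*(-3 + (-2*5 + D(-2, 6))) = 11849*(-3 + (-2*5 + (6² + (-2)²)))/5 = 11849*(-3 + (-10 + (36 + 4)))/5 = 11849*(-3 + (-10 + 40))/5 = 11849*(-3 + 30)/5 = (11849/5)*27 = 319923/5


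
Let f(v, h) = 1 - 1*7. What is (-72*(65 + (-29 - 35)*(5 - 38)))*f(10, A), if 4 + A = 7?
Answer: 940464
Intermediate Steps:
A = 3 (A = -4 + 7 = 3)
f(v, h) = -6 (f(v, h) = 1 - 7 = -6)
(-72*(65 + (-29 - 35)*(5 - 38)))*f(10, A) = -72*(65 + (-29 - 35)*(5 - 38))*(-6) = -72*(65 - 64*(-33))*(-6) = -72*(65 + 2112)*(-6) = -72*2177*(-6) = -156744*(-6) = 940464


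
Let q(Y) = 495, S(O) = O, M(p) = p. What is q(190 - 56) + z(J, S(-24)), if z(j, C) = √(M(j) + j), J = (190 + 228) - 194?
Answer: 495 + 8*√7 ≈ 516.17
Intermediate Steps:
J = 224 (J = 418 - 194 = 224)
z(j, C) = √2*√j (z(j, C) = √(j + j) = √(2*j) = √2*√j)
q(190 - 56) + z(J, S(-24)) = 495 + √2*√224 = 495 + √2*(4*√14) = 495 + 8*√7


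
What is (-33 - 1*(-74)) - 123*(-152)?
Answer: 18737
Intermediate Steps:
(-33 - 1*(-74)) - 123*(-152) = (-33 + 74) + 18696 = 41 + 18696 = 18737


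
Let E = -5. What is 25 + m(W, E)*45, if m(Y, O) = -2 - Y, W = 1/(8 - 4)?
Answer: -305/4 ≈ -76.250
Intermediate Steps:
W = 1/4 ≈ 0.25000
25 + m(W, E)*45 = 25 + (-2 - 1*1/4)*45 = 25 + (-2 - 1/4)*45 = 25 - 9/4*45 = 25 - 405/4 = -305/4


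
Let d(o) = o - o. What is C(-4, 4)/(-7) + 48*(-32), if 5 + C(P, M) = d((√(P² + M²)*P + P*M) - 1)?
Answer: -10747/7 ≈ -1535.3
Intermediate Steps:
d(o) = 0
C(P, M) = -5 (C(P, M) = -5 + 0 = -5)
C(-4, 4)/(-7) + 48*(-32) = -5/(-7) + 48*(-32) = -5*(-⅐) - 1536 = 5/7 - 1536 = -10747/7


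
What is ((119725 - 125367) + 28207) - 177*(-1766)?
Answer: 335147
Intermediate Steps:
((119725 - 125367) + 28207) - 177*(-1766) = (-5642 + 28207) + 312582 = 22565 + 312582 = 335147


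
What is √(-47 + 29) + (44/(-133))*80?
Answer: -3520/133 + 3*I*√2 ≈ -26.466 + 4.2426*I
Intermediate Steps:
√(-47 + 29) + (44/(-133))*80 = √(-18) + (44*(-1/133))*80 = 3*I*√2 - 44/133*80 = 3*I*√2 - 3520/133 = -3520/133 + 3*I*√2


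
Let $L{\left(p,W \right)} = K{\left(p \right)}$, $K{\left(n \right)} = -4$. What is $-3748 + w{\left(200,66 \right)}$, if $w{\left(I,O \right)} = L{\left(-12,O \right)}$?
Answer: $-3752$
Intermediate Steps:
$L{\left(p,W \right)} = -4$
$w{\left(I,O \right)} = -4$
$-3748 + w{\left(200,66 \right)} = -3748 - 4 = -3752$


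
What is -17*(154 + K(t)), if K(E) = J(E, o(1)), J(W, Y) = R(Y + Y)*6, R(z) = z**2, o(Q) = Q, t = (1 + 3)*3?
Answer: -3026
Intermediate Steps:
t = 12 (t = 4*3 = 12)
J(W, Y) = 24*Y**2 (J(W, Y) = (Y + Y)**2*6 = (2*Y)**2*6 = (4*Y**2)*6 = 24*Y**2)
K(E) = 24 (K(E) = 24*1**2 = 24*1 = 24)
-17*(154 + K(t)) = -17*(154 + 24) = -17*178 = -3026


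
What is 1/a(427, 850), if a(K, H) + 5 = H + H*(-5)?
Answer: -1/3405 ≈ -0.00029369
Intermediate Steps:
a(K, H) = -5 - 4*H (a(K, H) = -5 + (H + H*(-5)) = -5 + (H - 5*H) = -5 - 4*H)
1/a(427, 850) = 1/(-5 - 4*850) = 1/(-5 - 3400) = 1/(-3405) = -1/3405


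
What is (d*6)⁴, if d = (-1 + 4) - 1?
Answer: 20736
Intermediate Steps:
d = 2 (d = 3 - 1 = 2)
(d*6)⁴ = (2*6)⁴ = 12⁴ = 20736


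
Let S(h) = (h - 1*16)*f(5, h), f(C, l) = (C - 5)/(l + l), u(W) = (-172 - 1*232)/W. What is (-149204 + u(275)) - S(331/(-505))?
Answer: -41031504/275 ≈ -1.4921e+5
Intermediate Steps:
u(W) = -404/W (u(W) = (-172 - 232)/W = -404/W)
f(C, l) = (-5 + C)/(2*l) (f(C, l) = (-5 + C)/((2*l)) = (-5 + C)*(1/(2*l)) = (-5 + C)/(2*l))
S(h) = 0 (S(h) = (h - 1*16)*((-5 + 5)/(2*h)) = (h - 16)*((1/2)*0/h) = (-16 + h)*0 = 0)
(-149204 + u(275)) - S(331/(-505)) = (-149204 - 404/275) - 1*0 = (-149204 - 404*1/275) + 0 = (-149204 - 404/275) + 0 = -41031504/275 + 0 = -41031504/275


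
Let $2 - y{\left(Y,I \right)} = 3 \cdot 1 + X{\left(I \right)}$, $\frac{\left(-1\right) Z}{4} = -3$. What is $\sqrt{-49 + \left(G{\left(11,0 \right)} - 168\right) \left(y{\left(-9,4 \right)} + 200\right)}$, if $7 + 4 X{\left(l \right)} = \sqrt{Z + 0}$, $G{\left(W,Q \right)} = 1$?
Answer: $\frac{\sqrt{-134297 + 334 \sqrt{3}}}{2} \approx 182.84 i$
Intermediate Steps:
$Z = 12$ ($Z = \left(-4\right) \left(-3\right) = 12$)
$X{\left(l \right)} = - \frac{7}{4} + \frac{\sqrt{3}}{2}$ ($X{\left(l \right)} = - \frac{7}{4} + \frac{\sqrt{12 + 0}}{4} = - \frac{7}{4} + \frac{\sqrt{12}}{4} = - \frac{7}{4} + \frac{2 \sqrt{3}}{4} = - \frac{7}{4} + \frac{\sqrt{3}}{2}$)
$y{\left(Y,I \right)} = \frac{3}{4} - \frac{\sqrt{3}}{2}$ ($y{\left(Y,I \right)} = 2 - \left(3 \cdot 1 - \left(\frac{7}{4} - \frac{\sqrt{3}}{2}\right)\right) = 2 - \left(3 - \left(\frac{7}{4} - \frac{\sqrt{3}}{2}\right)\right) = 2 - \left(\frac{5}{4} + \frac{\sqrt{3}}{2}\right) = \frac{3}{4} - \frac{\sqrt{3}}{2}$)
$\sqrt{-49 + \left(G{\left(11,0 \right)} - 168\right) \left(y{\left(-9,4 \right)} + 200\right)} = \sqrt{-49 + \left(1 - 168\right) \left(\left(\frac{3}{4} - \frac{\sqrt{3}}{2}\right) + 200\right)} = \sqrt{-49 - 167 \left(\frac{803}{4} - \frac{\sqrt{3}}{2}\right)} = \sqrt{-49 - \left(\frac{134101}{4} - \frac{167 \sqrt{3}}{2}\right)} = \sqrt{- \frac{134297}{4} + \frac{167 \sqrt{3}}{2}}$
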